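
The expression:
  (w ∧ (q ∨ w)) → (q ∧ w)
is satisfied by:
  {q: True, w: False}
  {w: False, q: False}
  {w: True, q: True}


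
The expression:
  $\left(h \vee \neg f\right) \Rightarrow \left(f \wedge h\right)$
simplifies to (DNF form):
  $f$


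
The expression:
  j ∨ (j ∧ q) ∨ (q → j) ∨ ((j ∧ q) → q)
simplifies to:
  True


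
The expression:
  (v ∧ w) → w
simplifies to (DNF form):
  True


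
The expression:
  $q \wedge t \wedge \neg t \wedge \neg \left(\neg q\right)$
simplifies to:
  $\text{False}$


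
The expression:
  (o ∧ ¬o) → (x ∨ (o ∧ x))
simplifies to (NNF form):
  True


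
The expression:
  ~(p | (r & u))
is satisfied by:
  {p: False, u: False, r: False}
  {r: True, p: False, u: False}
  {u: True, p: False, r: False}


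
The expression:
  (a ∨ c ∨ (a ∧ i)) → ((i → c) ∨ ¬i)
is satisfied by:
  {c: True, a: False, i: False}
  {c: False, a: False, i: False}
  {i: True, c: True, a: False}
  {i: True, c: False, a: False}
  {a: True, c: True, i: False}
  {a: True, c: False, i: False}
  {a: True, i: True, c: True}


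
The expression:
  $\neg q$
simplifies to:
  $\neg q$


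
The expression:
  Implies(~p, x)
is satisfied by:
  {x: True, p: True}
  {x: True, p: False}
  {p: True, x: False}


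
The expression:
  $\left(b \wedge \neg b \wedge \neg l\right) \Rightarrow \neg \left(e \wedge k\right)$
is always true.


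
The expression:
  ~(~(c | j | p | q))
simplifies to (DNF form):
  c | j | p | q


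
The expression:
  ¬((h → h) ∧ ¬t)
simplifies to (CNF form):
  t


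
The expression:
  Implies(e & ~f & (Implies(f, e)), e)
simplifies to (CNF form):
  True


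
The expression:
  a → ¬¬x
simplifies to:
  x ∨ ¬a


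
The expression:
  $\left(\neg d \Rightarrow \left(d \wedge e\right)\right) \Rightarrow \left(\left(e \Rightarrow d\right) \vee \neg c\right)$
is always true.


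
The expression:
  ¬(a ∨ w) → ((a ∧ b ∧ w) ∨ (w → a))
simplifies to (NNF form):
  True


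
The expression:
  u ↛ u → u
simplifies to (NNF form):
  True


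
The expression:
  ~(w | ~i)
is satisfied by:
  {i: True, w: False}


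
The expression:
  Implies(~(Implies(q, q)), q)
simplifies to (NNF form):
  True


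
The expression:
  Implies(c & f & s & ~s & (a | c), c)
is always true.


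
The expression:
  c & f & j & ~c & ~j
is never true.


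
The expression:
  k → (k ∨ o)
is always true.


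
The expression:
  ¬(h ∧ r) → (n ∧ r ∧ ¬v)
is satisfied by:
  {h: True, r: True, n: True, v: False}
  {h: True, r: True, n: False, v: False}
  {h: True, v: True, r: True, n: True}
  {h: True, v: True, r: True, n: False}
  {r: True, n: True, v: False, h: False}


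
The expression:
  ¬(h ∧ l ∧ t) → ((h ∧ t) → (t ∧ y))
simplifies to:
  l ∨ y ∨ ¬h ∨ ¬t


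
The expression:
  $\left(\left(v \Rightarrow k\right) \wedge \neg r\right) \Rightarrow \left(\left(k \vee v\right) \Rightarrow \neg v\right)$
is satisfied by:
  {r: True, k: False, v: False}
  {k: False, v: False, r: False}
  {v: True, r: True, k: False}
  {v: True, k: False, r: False}
  {r: True, k: True, v: False}
  {k: True, r: False, v: False}
  {v: True, k: True, r: True}


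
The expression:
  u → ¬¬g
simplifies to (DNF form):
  g ∨ ¬u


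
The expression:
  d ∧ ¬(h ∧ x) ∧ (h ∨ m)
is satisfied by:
  {m: True, d: True, h: False, x: False}
  {x: True, m: True, d: True, h: False}
  {h: True, m: True, d: True, x: False}
  {h: True, d: True, m: False, x: False}


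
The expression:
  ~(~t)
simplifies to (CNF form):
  t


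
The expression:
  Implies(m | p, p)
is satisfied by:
  {p: True, m: False}
  {m: False, p: False}
  {m: True, p: True}


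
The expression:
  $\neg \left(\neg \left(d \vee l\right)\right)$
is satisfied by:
  {d: True, l: True}
  {d: True, l: False}
  {l: True, d: False}


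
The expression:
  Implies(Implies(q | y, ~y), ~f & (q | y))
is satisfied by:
  {y: True, q: True, f: False}
  {y: True, q: False, f: False}
  {f: True, y: True, q: True}
  {f: True, y: True, q: False}
  {q: True, f: False, y: False}


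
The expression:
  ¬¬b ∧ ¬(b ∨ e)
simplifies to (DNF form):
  False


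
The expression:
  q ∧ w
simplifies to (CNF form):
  q ∧ w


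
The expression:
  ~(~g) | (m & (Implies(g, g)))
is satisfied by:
  {m: True, g: True}
  {m: True, g: False}
  {g: True, m: False}


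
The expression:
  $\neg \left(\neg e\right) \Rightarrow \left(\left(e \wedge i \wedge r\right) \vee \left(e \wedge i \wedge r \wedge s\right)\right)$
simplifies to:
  $\left(i \wedge r\right) \vee \neg e$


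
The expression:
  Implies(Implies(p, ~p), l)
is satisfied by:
  {l: True, p: True}
  {l: True, p: False}
  {p: True, l: False}


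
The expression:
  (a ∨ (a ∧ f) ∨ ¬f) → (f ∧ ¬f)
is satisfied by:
  {f: True, a: False}


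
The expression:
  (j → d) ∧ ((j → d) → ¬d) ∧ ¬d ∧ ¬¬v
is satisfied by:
  {v: True, d: False, j: False}


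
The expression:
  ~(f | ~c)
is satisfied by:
  {c: True, f: False}


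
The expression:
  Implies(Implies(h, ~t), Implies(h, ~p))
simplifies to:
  t | ~h | ~p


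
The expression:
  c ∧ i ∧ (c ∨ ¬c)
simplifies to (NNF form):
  c ∧ i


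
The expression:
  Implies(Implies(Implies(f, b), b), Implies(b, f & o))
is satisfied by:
  {o: True, f: True, b: False}
  {o: True, f: False, b: False}
  {f: True, o: False, b: False}
  {o: False, f: False, b: False}
  {b: True, o: True, f: True}


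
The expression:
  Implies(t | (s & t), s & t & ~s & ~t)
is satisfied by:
  {t: False}


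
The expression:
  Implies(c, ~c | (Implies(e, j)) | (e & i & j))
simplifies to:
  j | ~c | ~e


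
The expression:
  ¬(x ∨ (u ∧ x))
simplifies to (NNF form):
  ¬x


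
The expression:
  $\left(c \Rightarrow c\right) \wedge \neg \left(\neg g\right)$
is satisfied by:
  {g: True}


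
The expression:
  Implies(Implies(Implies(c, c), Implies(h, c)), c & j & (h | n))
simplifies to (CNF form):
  (c | h) & (h | n) & (j | ~c)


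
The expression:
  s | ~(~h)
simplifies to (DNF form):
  h | s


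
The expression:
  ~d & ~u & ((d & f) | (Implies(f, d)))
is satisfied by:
  {u: False, d: False, f: False}


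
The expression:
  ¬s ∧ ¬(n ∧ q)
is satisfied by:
  {q: False, s: False, n: False}
  {n: True, q: False, s: False}
  {q: True, n: False, s: False}


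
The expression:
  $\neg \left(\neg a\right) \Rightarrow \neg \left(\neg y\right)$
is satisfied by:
  {y: True, a: False}
  {a: False, y: False}
  {a: True, y: True}


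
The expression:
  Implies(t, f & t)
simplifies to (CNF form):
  f | ~t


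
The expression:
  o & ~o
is never true.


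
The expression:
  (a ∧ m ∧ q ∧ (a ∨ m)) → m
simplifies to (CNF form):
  True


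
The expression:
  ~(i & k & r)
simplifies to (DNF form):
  ~i | ~k | ~r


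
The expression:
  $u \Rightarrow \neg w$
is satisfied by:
  {w: False, u: False}
  {u: True, w: False}
  {w: True, u: False}


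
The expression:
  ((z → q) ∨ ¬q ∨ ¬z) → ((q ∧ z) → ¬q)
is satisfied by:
  {q: False, z: False}
  {z: True, q: False}
  {q: True, z: False}


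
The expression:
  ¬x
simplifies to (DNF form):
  ¬x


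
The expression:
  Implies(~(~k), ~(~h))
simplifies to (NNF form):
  h | ~k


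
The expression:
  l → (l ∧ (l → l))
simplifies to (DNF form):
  True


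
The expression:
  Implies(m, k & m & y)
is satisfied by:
  {k: True, y: True, m: False}
  {k: True, y: False, m: False}
  {y: True, k: False, m: False}
  {k: False, y: False, m: False}
  {k: True, m: True, y: True}


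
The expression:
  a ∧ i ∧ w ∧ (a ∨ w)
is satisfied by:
  {a: True, i: True, w: True}


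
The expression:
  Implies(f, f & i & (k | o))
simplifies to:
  ~f | (i & k) | (i & o)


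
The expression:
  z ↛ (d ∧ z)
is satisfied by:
  {z: True, d: False}


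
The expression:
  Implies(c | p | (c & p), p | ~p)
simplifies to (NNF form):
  True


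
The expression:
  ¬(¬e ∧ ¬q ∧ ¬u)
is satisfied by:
  {q: True, e: True, u: True}
  {q: True, e: True, u: False}
  {q: True, u: True, e: False}
  {q: True, u: False, e: False}
  {e: True, u: True, q: False}
  {e: True, u: False, q: False}
  {u: True, e: False, q: False}


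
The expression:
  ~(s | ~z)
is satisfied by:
  {z: True, s: False}


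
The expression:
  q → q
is always true.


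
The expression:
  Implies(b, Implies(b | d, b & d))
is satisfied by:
  {d: True, b: False}
  {b: False, d: False}
  {b: True, d: True}


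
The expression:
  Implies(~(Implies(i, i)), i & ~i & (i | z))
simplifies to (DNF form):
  True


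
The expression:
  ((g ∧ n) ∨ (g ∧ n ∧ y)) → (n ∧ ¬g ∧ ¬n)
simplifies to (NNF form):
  ¬g ∨ ¬n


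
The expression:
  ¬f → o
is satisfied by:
  {o: True, f: True}
  {o: True, f: False}
  {f: True, o: False}


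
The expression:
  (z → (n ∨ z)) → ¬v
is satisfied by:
  {v: False}


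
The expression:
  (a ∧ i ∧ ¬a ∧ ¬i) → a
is always true.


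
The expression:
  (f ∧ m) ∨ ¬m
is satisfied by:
  {f: True, m: False}
  {m: False, f: False}
  {m: True, f: True}


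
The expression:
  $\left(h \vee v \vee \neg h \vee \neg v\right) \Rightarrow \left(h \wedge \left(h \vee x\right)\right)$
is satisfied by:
  {h: True}


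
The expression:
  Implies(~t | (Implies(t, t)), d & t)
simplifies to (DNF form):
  d & t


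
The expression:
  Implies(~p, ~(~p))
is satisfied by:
  {p: True}


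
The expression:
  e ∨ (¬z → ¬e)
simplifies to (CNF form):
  True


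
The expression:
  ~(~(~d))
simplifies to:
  ~d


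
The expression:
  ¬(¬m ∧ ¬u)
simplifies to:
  m ∨ u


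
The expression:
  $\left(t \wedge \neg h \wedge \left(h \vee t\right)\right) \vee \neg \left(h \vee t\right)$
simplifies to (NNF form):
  $\neg h$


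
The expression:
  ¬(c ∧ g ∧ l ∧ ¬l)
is always true.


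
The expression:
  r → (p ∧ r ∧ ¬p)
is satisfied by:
  {r: False}


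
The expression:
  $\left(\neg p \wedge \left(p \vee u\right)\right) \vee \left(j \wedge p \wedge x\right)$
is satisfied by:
  {u: True, x: True, j: True, p: False}
  {u: True, x: True, j: False, p: False}
  {u: True, j: True, x: False, p: False}
  {u: True, j: False, x: False, p: False}
  {u: True, p: True, x: True, j: True}
  {p: True, x: True, j: True, u: False}


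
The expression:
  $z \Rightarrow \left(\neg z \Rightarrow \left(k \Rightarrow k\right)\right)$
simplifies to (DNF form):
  $\text{True}$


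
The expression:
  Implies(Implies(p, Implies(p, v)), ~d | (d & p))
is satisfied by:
  {p: True, d: False}
  {d: False, p: False}
  {d: True, p: True}


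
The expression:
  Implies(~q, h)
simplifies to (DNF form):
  h | q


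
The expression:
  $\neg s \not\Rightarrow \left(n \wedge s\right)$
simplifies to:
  $\neg s$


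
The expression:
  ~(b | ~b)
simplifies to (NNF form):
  False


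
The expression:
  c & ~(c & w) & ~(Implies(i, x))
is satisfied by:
  {c: True, i: True, x: False, w: False}


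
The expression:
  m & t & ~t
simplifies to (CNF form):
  False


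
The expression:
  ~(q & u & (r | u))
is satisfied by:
  {u: False, q: False}
  {q: True, u: False}
  {u: True, q: False}


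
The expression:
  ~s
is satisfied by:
  {s: False}


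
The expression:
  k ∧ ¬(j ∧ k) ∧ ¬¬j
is never true.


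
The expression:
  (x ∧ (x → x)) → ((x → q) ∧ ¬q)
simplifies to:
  ¬x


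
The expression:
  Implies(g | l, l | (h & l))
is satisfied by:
  {l: True, g: False}
  {g: False, l: False}
  {g: True, l: True}


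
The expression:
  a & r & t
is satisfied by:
  {t: True, a: True, r: True}


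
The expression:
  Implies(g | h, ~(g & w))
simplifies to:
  ~g | ~w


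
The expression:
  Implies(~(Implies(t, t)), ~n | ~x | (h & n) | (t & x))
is always true.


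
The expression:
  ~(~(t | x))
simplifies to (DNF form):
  t | x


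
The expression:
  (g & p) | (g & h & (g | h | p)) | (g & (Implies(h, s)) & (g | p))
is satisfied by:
  {g: True}


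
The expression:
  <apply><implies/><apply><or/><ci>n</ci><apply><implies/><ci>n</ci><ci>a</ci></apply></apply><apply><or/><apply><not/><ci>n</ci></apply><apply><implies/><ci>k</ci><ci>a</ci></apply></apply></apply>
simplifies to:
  <apply><or/><ci>a</ci><apply><not/><ci>k</ci></apply><apply><not/><ci>n</ci></apply></apply>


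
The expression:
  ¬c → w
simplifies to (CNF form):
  c ∨ w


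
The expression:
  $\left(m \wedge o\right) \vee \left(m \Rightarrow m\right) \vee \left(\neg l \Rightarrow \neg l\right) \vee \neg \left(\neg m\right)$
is always true.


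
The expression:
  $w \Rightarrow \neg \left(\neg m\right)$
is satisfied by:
  {m: True, w: False}
  {w: False, m: False}
  {w: True, m: True}


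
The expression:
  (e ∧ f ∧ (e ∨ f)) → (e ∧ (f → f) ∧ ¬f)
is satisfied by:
  {e: False, f: False}
  {f: True, e: False}
  {e: True, f: False}


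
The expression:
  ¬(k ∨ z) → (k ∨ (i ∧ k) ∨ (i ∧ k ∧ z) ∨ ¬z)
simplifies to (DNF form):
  True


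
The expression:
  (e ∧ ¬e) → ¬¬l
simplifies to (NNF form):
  True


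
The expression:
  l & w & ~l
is never true.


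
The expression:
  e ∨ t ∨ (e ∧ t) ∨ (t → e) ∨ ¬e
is always true.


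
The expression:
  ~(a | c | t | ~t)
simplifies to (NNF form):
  False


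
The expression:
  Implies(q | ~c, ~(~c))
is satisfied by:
  {c: True}


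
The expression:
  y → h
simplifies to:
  h ∨ ¬y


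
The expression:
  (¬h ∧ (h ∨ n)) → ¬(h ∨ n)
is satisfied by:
  {h: True, n: False}
  {n: False, h: False}
  {n: True, h: True}


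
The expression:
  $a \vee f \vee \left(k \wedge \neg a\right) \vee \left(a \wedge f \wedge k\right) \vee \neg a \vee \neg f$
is always true.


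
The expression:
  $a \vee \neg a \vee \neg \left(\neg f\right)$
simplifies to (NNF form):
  $\text{True}$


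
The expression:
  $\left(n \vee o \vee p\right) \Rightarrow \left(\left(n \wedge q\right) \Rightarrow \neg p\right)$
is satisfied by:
  {p: False, q: False, n: False}
  {n: True, p: False, q: False}
  {q: True, p: False, n: False}
  {n: True, q: True, p: False}
  {p: True, n: False, q: False}
  {n: True, p: True, q: False}
  {q: True, p: True, n: False}


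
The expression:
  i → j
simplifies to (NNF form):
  j ∨ ¬i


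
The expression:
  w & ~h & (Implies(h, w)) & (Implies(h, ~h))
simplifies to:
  w & ~h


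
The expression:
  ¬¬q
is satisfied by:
  {q: True}


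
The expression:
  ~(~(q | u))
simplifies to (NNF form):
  q | u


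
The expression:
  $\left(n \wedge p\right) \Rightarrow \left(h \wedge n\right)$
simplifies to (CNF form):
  $h \vee \neg n \vee \neg p$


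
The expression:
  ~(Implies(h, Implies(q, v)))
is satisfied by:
  {h: True, q: True, v: False}


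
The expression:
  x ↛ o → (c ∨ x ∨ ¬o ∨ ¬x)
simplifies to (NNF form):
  True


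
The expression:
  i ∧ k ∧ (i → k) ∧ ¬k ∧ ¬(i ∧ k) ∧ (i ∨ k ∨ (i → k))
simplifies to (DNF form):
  False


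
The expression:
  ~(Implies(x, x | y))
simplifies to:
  False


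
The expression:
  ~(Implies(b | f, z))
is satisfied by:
  {b: True, f: True, z: False}
  {b: True, z: False, f: False}
  {f: True, z: False, b: False}


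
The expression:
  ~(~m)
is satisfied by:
  {m: True}


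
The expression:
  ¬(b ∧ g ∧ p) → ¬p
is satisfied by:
  {g: True, b: True, p: False}
  {g: True, b: False, p: False}
  {b: True, g: False, p: False}
  {g: False, b: False, p: False}
  {g: True, p: True, b: True}


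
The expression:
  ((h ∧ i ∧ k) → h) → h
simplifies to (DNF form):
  h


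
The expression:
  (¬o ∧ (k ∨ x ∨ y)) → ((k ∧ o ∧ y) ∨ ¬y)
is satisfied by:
  {o: True, y: False}
  {y: False, o: False}
  {y: True, o: True}


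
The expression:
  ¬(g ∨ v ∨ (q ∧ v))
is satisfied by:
  {g: False, v: False}


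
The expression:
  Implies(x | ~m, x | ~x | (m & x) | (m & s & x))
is always true.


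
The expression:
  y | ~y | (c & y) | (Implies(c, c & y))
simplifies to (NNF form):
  True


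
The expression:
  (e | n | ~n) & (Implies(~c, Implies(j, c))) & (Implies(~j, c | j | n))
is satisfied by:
  {c: True, n: True, j: False}
  {c: True, n: False, j: False}
  {j: True, c: True, n: True}
  {j: True, c: True, n: False}
  {n: True, j: False, c: False}


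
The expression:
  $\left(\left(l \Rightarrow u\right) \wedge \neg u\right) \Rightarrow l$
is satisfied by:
  {l: True, u: True}
  {l: True, u: False}
  {u: True, l: False}


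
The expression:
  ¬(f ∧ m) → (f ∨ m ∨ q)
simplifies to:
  f ∨ m ∨ q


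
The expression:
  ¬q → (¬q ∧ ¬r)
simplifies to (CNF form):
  q ∨ ¬r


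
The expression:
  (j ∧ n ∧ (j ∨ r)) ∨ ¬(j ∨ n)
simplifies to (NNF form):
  (j ∧ n) ∨ (¬j ∧ ¬n)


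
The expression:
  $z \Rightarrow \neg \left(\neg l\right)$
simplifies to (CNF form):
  $l \vee \neg z$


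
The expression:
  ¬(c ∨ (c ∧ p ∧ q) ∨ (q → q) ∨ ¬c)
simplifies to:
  False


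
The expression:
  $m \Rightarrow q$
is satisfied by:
  {q: True, m: False}
  {m: False, q: False}
  {m: True, q: True}


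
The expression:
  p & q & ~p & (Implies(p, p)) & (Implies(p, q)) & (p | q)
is never true.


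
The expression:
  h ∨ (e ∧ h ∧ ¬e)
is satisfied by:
  {h: True}


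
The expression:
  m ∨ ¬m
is always true.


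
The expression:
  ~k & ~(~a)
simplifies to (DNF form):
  a & ~k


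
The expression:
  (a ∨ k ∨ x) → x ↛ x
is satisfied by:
  {x: False, k: False, a: False}


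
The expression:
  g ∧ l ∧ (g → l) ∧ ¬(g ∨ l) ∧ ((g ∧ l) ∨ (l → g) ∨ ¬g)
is never true.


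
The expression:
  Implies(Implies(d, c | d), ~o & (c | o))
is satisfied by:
  {c: True, o: False}


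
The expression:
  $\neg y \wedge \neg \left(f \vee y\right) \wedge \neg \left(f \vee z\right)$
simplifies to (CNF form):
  $\neg f \wedge \neg y \wedge \neg z$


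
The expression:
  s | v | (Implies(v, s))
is always true.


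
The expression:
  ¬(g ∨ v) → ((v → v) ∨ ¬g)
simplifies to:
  True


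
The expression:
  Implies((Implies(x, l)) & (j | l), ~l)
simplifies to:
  ~l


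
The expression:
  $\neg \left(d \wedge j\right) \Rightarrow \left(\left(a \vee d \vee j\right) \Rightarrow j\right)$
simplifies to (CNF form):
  $\left(j \vee \neg a\right) \wedge \left(j \vee \neg d\right)$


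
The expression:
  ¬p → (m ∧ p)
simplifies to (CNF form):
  p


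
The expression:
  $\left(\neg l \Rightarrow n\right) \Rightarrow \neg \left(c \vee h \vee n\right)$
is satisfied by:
  {n: False, h: False, l: False, c: False}
  {c: True, n: False, h: False, l: False}
  {h: True, c: False, n: False, l: False}
  {c: True, h: True, n: False, l: False}
  {l: True, c: False, n: False, h: False}


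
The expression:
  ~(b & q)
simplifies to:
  ~b | ~q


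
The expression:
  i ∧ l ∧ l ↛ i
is never true.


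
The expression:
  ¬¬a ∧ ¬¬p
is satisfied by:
  {a: True, p: True}


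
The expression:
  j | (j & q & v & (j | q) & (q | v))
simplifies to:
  j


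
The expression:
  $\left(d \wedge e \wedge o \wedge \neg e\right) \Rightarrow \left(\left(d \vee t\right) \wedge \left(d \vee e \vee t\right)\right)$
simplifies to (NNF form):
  $\text{True}$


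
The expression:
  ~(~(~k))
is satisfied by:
  {k: False}


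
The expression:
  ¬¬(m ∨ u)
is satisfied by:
  {m: True, u: True}
  {m: True, u: False}
  {u: True, m: False}


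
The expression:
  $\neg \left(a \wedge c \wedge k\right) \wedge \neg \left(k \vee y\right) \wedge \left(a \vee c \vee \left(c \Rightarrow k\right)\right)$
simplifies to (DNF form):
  $\neg k \wedge \neg y$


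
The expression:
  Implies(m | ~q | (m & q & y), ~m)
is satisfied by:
  {m: False}


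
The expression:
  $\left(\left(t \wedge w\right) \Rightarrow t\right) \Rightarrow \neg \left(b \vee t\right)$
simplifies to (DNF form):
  $\neg b \wedge \neg t$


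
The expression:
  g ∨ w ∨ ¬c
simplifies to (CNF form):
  g ∨ w ∨ ¬c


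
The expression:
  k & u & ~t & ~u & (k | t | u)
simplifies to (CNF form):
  False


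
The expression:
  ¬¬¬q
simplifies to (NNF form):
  ¬q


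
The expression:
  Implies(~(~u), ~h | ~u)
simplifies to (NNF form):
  ~h | ~u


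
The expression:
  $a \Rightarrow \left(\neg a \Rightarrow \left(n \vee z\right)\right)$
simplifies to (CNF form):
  $\text{True}$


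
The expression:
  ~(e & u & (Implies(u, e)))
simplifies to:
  ~e | ~u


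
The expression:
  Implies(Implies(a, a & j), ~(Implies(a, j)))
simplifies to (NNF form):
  a & ~j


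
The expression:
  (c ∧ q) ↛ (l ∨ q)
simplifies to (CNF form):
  False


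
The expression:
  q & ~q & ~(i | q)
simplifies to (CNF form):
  False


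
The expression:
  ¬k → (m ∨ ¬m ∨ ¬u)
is always true.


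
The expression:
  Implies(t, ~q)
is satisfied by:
  {t: False, q: False}
  {q: True, t: False}
  {t: True, q: False}


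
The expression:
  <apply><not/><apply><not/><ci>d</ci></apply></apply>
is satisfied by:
  {d: True}


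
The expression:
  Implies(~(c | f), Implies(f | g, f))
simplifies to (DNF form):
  c | f | ~g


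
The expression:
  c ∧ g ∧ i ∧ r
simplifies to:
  c ∧ g ∧ i ∧ r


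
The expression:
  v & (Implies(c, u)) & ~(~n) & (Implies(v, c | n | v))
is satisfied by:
  {u: True, n: True, v: True, c: False}
  {n: True, v: True, u: False, c: False}
  {u: True, c: True, n: True, v: True}


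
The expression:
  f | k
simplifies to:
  f | k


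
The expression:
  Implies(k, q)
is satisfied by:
  {q: True, k: False}
  {k: False, q: False}
  {k: True, q: True}


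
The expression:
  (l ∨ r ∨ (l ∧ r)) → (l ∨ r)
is always true.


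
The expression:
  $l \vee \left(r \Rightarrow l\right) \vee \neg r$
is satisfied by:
  {l: True, r: False}
  {r: False, l: False}
  {r: True, l: True}


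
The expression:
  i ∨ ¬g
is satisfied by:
  {i: True, g: False}
  {g: False, i: False}
  {g: True, i: True}


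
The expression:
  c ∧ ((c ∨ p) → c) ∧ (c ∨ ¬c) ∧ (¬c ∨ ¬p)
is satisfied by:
  {c: True, p: False}


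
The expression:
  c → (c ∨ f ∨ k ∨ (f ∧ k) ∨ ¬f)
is always true.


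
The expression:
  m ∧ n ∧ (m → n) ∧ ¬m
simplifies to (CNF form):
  False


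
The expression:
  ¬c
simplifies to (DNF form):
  ¬c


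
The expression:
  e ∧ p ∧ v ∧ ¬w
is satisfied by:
  {p: True, e: True, v: True, w: False}


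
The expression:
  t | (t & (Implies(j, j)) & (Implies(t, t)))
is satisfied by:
  {t: True}


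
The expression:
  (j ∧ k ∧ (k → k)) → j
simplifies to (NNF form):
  True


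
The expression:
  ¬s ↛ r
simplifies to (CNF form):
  r ∨ ¬s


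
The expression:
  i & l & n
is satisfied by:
  {i: True, n: True, l: True}


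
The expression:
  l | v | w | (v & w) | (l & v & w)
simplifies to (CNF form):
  l | v | w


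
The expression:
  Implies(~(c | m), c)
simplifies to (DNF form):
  c | m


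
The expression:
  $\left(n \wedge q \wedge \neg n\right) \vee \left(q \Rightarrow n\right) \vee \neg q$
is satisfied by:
  {n: True, q: False}
  {q: False, n: False}
  {q: True, n: True}


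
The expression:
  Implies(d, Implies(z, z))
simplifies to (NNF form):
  True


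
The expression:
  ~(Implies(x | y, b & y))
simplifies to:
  (x & ~y) | (y & ~b)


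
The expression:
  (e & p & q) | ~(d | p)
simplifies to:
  (e | ~p) & (p | ~d) & (q | ~p)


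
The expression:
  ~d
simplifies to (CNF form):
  ~d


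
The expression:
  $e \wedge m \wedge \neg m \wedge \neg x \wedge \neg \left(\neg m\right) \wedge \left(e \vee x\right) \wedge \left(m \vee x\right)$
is never true.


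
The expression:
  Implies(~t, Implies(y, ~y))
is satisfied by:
  {t: True, y: False}
  {y: False, t: False}
  {y: True, t: True}


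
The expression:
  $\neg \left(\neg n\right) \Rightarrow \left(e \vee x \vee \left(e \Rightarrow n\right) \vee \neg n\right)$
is always true.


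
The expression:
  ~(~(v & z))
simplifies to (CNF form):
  v & z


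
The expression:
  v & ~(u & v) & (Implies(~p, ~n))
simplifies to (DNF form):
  (p & v & ~u) | (v & ~n & ~u)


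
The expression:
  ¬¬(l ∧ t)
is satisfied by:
  {t: True, l: True}


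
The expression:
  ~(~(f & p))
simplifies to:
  f & p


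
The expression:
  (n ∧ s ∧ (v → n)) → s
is always true.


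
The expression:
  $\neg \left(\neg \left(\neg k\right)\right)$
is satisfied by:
  {k: False}


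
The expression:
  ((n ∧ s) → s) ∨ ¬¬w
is always true.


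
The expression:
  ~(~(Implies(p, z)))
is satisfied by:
  {z: True, p: False}
  {p: False, z: False}
  {p: True, z: True}


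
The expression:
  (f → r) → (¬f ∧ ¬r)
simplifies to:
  ¬r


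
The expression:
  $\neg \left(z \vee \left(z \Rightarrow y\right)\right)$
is never true.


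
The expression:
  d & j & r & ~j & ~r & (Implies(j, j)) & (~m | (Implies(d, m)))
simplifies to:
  False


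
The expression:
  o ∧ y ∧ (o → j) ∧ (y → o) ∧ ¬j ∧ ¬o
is never true.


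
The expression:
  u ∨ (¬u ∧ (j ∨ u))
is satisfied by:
  {u: True, j: True}
  {u: True, j: False}
  {j: True, u: False}


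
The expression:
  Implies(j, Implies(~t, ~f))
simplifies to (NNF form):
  t | ~f | ~j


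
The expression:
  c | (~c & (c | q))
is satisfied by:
  {q: True, c: True}
  {q: True, c: False}
  {c: True, q: False}


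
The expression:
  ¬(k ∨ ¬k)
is never true.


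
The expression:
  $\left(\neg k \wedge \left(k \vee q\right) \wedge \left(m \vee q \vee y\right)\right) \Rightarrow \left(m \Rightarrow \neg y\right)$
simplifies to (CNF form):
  $k \vee \neg m \vee \neg q \vee \neg y$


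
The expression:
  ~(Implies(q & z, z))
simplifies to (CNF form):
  False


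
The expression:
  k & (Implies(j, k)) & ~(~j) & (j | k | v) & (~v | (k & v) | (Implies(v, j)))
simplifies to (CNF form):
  j & k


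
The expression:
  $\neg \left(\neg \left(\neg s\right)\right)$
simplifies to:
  $\neg s$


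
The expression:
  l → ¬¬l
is always true.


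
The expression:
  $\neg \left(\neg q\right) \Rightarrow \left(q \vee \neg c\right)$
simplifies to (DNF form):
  $\text{True}$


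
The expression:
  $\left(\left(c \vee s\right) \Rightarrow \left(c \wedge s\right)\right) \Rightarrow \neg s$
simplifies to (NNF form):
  $\neg c \vee \neg s$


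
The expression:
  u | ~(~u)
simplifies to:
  u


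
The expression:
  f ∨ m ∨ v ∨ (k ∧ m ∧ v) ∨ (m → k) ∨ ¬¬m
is always true.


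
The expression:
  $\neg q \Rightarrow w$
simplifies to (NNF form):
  $q \vee w$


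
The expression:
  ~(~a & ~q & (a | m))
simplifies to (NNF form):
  a | q | ~m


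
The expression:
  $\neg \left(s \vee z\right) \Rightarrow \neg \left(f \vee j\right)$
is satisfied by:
  {z: True, s: True, j: False, f: False}
  {f: True, z: True, s: True, j: False}
  {z: True, s: True, j: True, f: False}
  {f: True, z: True, s: True, j: True}
  {z: True, j: False, s: False, f: False}
  {z: True, f: True, j: False, s: False}
  {z: True, j: True, s: False, f: False}
  {z: True, f: True, j: True, s: False}
  {s: True, f: False, j: False, z: False}
  {f: True, s: True, j: False, z: False}
  {s: True, j: True, f: False, z: False}
  {f: True, s: True, j: True, z: False}
  {f: False, j: False, s: False, z: False}


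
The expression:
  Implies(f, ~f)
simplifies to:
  ~f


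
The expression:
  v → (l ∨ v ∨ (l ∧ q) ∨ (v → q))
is always true.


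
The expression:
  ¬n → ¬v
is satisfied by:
  {n: True, v: False}
  {v: False, n: False}
  {v: True, n: True}


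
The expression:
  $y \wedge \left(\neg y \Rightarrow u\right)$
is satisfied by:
  {y: True}


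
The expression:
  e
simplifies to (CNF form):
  e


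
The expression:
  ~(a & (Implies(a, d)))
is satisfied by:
  {d: False, a: False}
  {a: True, d: False}
  {d: True, a: False}


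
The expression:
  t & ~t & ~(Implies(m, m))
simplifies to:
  False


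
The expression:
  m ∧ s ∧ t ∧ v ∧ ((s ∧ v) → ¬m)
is never true.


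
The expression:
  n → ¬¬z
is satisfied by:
  {z: True, n: False}
  {n: False, z: False}
  {n: True, z: True}


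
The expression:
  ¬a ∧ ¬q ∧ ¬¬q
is never true.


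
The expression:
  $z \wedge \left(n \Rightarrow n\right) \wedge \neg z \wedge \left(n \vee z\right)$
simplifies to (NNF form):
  $\text{False}$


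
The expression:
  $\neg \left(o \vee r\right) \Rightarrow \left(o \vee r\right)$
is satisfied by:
  {r: True, o: True}
  {r: True, o: False}
  {o: True, r: False}


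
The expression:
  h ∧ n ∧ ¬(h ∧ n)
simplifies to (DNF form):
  False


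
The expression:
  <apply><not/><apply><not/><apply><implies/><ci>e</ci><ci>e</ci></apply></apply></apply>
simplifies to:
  <true/>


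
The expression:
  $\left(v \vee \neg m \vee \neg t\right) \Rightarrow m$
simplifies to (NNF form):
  $m$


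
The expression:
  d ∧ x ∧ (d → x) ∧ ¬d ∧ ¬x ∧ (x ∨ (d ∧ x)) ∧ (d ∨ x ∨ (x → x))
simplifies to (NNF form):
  False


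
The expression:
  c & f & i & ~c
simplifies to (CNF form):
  False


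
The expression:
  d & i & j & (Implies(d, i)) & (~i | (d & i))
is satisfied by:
  {i: True, j: True, d: True}


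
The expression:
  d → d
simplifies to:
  True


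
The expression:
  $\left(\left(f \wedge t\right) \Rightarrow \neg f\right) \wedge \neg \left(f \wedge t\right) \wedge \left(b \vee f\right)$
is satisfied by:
  {b: True, t: False, f: False}
  {f: True, t: False, b: True}
  {f: True, t: False, b: False}
  {b: True, t: True, f: False}


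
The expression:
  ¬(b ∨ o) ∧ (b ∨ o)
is never true.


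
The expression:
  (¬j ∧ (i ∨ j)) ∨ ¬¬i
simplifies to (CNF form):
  i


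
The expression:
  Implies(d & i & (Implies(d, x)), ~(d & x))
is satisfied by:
  {d: False, x: False, i: False}
  {i: True, d: False, x: False}
  {x: True, d: False, i: False}
  {i: True, x: True, d: False}
  {d: True, i: False, x: False}
  {i: True, d: True, x: False}
  {x: True, d: True, i: False}


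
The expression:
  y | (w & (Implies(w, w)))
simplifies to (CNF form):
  w | y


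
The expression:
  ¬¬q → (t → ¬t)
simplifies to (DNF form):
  ¬q ∨ ¬t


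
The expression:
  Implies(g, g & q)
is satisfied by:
  {q: True, g: False}
  {g: False, q: False}
  {g: True, q: True}


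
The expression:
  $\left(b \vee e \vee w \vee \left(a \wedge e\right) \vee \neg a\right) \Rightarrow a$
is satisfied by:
  {a: True}


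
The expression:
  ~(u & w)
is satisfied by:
  {w: False, u: False}
  {u: True, w: False}
  {w: True, u: False}


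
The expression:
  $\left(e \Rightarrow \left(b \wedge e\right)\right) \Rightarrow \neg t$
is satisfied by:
  {e: True, t: False, b: False}
  {e: False, t: False, b: False}
  {b: True, e: True, t: False}
  {b: True, e: False, t: False}
  {t: True, e: True, b: False}


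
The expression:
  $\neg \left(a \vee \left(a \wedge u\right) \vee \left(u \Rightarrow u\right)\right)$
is never true.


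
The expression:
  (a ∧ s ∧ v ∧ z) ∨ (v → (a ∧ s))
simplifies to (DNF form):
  (a ∧ s) ∨ ¬v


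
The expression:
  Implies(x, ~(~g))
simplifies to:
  g | ~x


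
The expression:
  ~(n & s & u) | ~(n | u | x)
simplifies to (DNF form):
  ~n | ~s | ~u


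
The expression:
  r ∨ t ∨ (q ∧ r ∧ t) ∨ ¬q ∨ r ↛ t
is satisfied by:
  {r: True, t: True, q: False}
  {r: True, q: False, t: False}
  {t: True, q: False, r: False}
  {t: False, q: False, r: False}
  {r: True, t: True, q: True}
  {r: True, q: True, t: False}
  {t: True, q: True, r: False}


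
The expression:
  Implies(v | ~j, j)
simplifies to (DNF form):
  j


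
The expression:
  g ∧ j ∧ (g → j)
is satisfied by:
  {j: True, g: True}


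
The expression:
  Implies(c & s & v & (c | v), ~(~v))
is always true.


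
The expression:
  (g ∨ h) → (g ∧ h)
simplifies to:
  (g ∧ h) ∨ (¬g ∧ ¬h)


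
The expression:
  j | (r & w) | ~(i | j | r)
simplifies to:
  j | (r & w) | (~i & ~r)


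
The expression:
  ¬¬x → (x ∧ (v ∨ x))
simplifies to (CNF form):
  True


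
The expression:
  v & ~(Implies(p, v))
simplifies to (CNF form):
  False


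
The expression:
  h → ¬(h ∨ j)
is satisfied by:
  {h: False}


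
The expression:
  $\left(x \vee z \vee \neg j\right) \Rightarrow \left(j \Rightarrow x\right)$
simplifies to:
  $x \vee \neg j \vee \neg z$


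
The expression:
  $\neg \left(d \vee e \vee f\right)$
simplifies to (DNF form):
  $\neg d \wedge \neg e \wedge \neg f$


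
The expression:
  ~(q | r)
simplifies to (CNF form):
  ~q & ~r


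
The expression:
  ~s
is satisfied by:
  {s: False}


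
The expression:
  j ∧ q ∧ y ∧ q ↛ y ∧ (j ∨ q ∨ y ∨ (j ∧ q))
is never true.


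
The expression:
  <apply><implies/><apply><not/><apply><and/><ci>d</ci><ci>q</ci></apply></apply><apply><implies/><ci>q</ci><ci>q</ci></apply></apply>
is always true.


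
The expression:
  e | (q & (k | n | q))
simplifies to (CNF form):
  e | q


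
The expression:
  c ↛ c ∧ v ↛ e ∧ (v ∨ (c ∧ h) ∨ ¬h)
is never true.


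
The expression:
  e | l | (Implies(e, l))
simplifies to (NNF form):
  True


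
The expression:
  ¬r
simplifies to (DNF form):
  ¬r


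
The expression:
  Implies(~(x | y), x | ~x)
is always true.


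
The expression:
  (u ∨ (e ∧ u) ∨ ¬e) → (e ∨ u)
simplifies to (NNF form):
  e ∨ u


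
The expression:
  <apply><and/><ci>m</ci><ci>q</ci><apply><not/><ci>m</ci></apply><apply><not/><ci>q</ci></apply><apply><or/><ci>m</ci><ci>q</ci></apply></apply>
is never true.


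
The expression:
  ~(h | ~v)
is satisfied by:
  {v: True, h: False}


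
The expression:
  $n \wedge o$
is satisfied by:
  {o: True, n: True}


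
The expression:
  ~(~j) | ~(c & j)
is always true.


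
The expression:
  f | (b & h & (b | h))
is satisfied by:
  {b: True, f: True, h: True}
  {b: True, f: True, h: False}
  {f: True, h: True, b: False}
  {f: True, h: False, b: False}
  {b: True, h: True, f: False}


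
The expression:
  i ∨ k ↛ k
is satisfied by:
  {i: True}


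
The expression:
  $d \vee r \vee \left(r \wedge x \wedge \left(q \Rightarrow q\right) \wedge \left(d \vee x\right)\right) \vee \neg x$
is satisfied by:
  {r: True, d: True, x: False}
  {r: True, x: False, d: False}
  {d: True, x: False, r: False}
  {d: False, x: False, r: False}
  {r: True, d: True, x: True}
  {r: True, x: True, d: False}
  {d: True, x: True, r: False}


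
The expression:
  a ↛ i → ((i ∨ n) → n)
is always true.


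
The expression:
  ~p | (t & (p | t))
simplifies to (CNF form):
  t | ~p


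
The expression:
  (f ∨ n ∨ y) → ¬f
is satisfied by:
  {f: False}


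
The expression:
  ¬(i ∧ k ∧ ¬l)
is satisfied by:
  {l: True, k: False, i: False}
  {k: False, i: False, l: False}
  {i: True, l: True, k: False}
  {i: True, k: False, l: False}
  {l: True, k: True, i: False}
  {k: True, l: False, i: False}
  {i: True, k: True, l: True}


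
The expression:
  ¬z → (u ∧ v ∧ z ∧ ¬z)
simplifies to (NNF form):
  z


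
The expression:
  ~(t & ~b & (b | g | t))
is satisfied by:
  {b: True, t: False}
  {t: False, b: False}
  {t: True, b: True}


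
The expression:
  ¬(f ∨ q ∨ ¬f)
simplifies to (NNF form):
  False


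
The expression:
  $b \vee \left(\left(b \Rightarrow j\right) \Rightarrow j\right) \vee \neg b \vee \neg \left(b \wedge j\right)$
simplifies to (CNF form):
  $\text{True}$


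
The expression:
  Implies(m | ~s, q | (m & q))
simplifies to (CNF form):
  (q | s) & (q | ~m)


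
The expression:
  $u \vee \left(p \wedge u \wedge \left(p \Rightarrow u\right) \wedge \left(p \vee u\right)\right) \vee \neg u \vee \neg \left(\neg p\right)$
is always true.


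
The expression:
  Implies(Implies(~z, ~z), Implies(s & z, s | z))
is always true.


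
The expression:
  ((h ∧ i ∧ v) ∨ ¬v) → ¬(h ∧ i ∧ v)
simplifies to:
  ¬h ∨ ¬i ∨ ¬v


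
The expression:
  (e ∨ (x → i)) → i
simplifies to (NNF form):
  i ∨ (x ∧ ¬e)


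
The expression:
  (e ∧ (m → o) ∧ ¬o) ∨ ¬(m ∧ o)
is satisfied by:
  {m: False, o: False}
  {o: True, m: False}
  {m: True, o: False}


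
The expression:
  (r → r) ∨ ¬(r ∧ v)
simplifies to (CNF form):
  True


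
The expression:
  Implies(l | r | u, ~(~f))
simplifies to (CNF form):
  (f | ~l) & (f | ~r) & (f | ~u)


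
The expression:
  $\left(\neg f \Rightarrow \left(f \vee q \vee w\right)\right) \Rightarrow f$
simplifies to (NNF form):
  $f \vee \left(\neg q \wedge \neg w\right)$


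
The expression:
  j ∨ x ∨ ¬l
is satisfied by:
  {j: True, x: True, l: False}
  {j: True, l: False, x: False}
  {x: True, l: False, j: False}
  {x: False, l: False, j: False}
  {j: True, x: True, l: True}
  {j: True, l: True, x: False}
  {x: True, l: True, j: False}


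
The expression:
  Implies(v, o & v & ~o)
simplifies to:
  ~v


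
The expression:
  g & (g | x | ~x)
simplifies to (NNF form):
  g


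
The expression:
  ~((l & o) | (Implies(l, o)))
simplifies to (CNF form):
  l & ~o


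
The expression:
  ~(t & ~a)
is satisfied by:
  {a: True, t: False}
  {t: False, a: False}
  {t: True, a: True}


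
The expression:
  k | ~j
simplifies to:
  k | ~j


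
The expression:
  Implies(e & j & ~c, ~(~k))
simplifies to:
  c | k | ~e | ~j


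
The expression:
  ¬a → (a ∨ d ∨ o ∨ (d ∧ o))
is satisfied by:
  {a: True, d: True, o: True}
  {a: True, d: True, o: False}
  {a: True, o: True, d: False}
  {a: True, o: False, d: False}
  {d: True, o: True, a: False}
  {d: True, o: False, a: False}
  {o: True, d: False, a: False}


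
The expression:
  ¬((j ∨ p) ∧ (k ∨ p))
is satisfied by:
  {k: False, p: False, j: False}
  {j: True, k: False, p: False}
  {k: True, j: False, p: False}
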